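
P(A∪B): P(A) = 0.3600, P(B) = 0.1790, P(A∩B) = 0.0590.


P(A∪B) = 0.3600 + 0.1790 - 0.0590
= 0.5390 - 0.0590
= 0.4800

P(A∪B) = 0.4800


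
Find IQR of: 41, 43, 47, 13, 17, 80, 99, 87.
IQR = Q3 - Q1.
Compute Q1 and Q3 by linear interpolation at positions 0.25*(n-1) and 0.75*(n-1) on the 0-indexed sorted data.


Sorted: 13, 17, 41, 43, 47, 80, 87, 99
Q1 (25th %ile) = 35.0000
Q3 (75th %ile) = 81.7500
IQR = 81.7500 - 35.0000 = 46.7500

IQR = 46.7500


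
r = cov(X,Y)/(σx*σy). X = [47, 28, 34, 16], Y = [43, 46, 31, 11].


Mean X = 31.2500, Mean Y = 32.7500
SD X = 11.166356, SD Y = 13.754545
Cov = 111.312500
r = 111.312500/(11.166356*13.754545) = 0.7247

r = 0.7247


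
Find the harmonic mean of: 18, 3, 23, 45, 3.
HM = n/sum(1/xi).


Sum of reciprocals = 1/18 + 1/3 + 1/23 + 1/45 + 1/3 = 0.787923
HM = 5/0.787923 = 6.3458

HM = 6.3458


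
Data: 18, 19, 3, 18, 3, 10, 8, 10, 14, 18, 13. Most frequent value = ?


Frequencies: 3:2, 8:1, 10:2, 13:1, 14:1, 18:3, 19:1
Max frequency = 3
Mode = 18

Mode = 18


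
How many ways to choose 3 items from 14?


C(14,3) = 14!/(3! × 11!)
= 87178291200/(6 × 39916800)
= 364

C(14,3) = 364


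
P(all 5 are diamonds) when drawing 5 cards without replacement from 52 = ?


P(all diamonds) = (13/52) × (12/51) × (11/50) × (10/49) × (9/48)
= 0.0005

P = 0.0005


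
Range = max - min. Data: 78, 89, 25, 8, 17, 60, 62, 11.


Max = 89, Min = 8
Range = 89 - 8 = 81

Range = 81


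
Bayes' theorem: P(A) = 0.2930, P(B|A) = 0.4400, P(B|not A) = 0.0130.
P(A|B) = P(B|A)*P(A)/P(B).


P(B) = P(B|A)*P(A) + P(B|A')*P(A')
= 0.4400*0.2930 + 0.0130*0.7070
= 0.128920 + 0.009191 = 0.138111
P(A|B) = 0.128920/0.138111 = 0.9335

P(A|B) = 0.9335


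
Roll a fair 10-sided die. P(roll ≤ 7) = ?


Favorable outcomes (roll ≤ 7): 7
Total outcomes = 10
P = 7/10 = 0.7000

P = 0.7000


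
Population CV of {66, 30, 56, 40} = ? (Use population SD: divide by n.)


Mean = 48.0000
SD = 13.9284
CV = (13.9284/48.0000)*100 = 29.0175%

CV = 29.0175%


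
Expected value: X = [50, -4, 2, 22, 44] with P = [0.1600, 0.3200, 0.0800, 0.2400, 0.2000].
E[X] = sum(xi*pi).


E[X] = 50*0.1600 - 4*0.3200 + 2*0.0800 + 22*0.2400 + 44*0.2000
= 8.0000 - 1.2800 + 0.1600 + 5.2800 + 8.8000
= 20.9600

E[X] = 20.9600


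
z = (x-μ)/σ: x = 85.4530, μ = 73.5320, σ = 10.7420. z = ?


z = (85.4530 - 73.5320)/10.7420
= 11.9210/10.7420
= 1.1098

z = 1.1098


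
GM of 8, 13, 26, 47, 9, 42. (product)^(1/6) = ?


Product = 8 × 13 × 26 × 47 × 9 × 42 = 48039264
GM = 48039264^(1/6) = 19.0663

GM = 19.0663


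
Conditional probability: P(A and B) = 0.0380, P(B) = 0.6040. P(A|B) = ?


P(A|B) = 0.0380/0.6040 = 0.0629

P(A|B) = 0.0629


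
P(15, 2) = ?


P(15,2) = 15!/13!
= 1307674368000/6227020800
= 210

P(15,2) = 210


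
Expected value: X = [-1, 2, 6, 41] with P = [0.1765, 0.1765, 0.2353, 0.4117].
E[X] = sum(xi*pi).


E[X] = -1*0.1765 + 2*0.1765 + 6*0.2353 + 41*0.4117
= -0.1765 + 0.3530 + 1.4118 + 16.8797
= 18.4680

E[X] = 18.4680


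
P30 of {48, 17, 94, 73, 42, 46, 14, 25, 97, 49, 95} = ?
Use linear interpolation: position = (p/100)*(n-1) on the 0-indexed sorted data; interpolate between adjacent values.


Sorted: 14, 17, 25, 42, 46, 48, 49, 73, 94, 95, 97
n = 11
Index = 30/100 * 10 = 3.0000
Lower = data[3] = 42, Upper = data[4] = 46
P30 = 42 + 0*(4) = 42.0000

P30 = 42.0000


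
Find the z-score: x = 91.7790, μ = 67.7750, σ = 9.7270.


z = (91.7790 - 67.7750)/9.7270
= 24.0040/9.7270
= 2.4678

z = 2.4678


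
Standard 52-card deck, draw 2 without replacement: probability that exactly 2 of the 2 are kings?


Hypergeometric: P(X=2) = C(4,2)·C(48,0) / C(52,2)
= 6 × 1 / 1326
= 6/1326 = 0.0045

P = 0.0045


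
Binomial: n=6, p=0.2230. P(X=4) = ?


C(6,4) = 15
p^4 = 0.002473
(1-p)^2 = 0.603729
P = 15 * 0.002473 * 0.603729 = 0.0224

P(X=4) = 0.0224


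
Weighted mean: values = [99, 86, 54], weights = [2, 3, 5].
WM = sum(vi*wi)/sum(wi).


Numerator = 99*2 + 86*3 + 54*5 = 726
Denominator = 2 + 3 + 5 = 10
WM = 726/10 = 72.6000

WM = 72.6000


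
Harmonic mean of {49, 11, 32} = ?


Sum of reciprocals = 1/49 + 1/11 + 1/32 = 0.142567
HM = 3/0.142567 = 21.0427

HM = 21.0427


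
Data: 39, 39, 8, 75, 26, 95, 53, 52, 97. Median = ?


Sorted: 8, 26, 39, 39, 52, 53, 75, 95, 97
n = 9 (odd)
Middle value = 52

Median = 52


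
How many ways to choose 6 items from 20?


C(20,6) = 20!/(6! × 14!)
= 2432902008176640000/(720 × 87178291200)
= 38760

C(20,6) = 38760


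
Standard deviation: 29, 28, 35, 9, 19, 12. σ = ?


Mean = 22.0000
Variance = 88.6667
SD = sqrt(88.6667) = 9.4163

SD = 9.4163


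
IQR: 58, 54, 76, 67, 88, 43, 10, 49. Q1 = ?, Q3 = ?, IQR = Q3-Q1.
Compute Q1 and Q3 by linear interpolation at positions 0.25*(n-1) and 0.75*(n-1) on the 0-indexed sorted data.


Sorted: 10, 43, 49, 54, 58, 67, 76, 88
Q1 (25th %ile) = 47.5000
Q3 (75th %ile) = 69.2500
IQR = 69.2500 - 47.5000 = 21.7500

IQR = 21.7500


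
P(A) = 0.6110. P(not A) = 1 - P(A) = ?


P(not A) = 1 - 0.6110 = 0.3890

P(not A) = 0.3890


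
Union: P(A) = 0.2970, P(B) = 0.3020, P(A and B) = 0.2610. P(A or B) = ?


P(A∪B) = 0.2970 + 0.3020 - 0.2610
= 0.5990 - 0.2610
= 0.3380

P(A∪B) = 0.3380


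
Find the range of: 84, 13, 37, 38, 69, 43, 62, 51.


Max = 84, Min = 13
Range = 84 - 13 = 71

Range = 71


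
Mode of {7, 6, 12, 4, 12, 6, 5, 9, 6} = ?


Frequencies: 4:1, 5:1, 6:3, 7:1, 9:1, 12:2
Max frequency = 3
Mode = 6

Mode = 6


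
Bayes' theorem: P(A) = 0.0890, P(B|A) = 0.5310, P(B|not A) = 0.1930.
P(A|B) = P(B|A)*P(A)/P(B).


P(B) = P(B|A)*P(A) + P(B|A')*P(A')
= 0.5310*0.0890 + 0.1930*0.9110
= 0.047259 + 0.175823 = 0.223082
P(A|B) = 0.047259/0.223082 = 0.2118

P(A|B) = 0.2118


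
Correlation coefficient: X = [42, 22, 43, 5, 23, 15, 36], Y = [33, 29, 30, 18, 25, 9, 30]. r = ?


Mean X = 26.5714, Mean Y = 24.8571
SD X = 13.254187, SD Y = 7.881780
Cov = 81.510204
r = 81.510204/(13.254187*7.881780) = 0.7803

r = 0.7803


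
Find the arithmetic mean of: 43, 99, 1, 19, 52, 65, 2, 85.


Sum = 43 + 99 + 1 + 19 + 52 + 65 + 2 + 85 = 366
n = 8
Mean = 366/8 = 45.7500

Mean = 45.7500


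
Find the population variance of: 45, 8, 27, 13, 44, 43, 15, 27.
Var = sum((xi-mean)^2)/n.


Mean = 27.7500
Squared deviations: 297.5625, 390.0625, 0.5625, 217.5625, 264.0625, 232.5625, 162.5625, 0.5625
Sum = 1565.5000
Variance = 1565.5000/8 = 195.6875

Variance = 195.6875


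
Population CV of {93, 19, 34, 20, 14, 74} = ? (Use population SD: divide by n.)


Mean = 42.3333
SD = 30.2361
CV = (30.2361/42.3333)*100 = 71.4239%

CV = 71.4239%


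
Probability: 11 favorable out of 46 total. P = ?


P = 11/46 = 0.2391

P = 0.2391


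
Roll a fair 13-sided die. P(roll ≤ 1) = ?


Favorable outcomes (roll ≤ 1): 1
Total outcomes = 13
P = 1/13 = 0.0769

P = 0.0769


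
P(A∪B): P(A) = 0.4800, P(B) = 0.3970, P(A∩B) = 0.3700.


P(A∪B) = 0.4800 + 0.3970 - 0.3700
= 0.8770 - 0.3700
= 0.5070

P(A∪B) = 0.5070


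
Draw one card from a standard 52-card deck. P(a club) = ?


13 clubs in 52 cards
P = 13/52 = 0.2500

P = 0.2500


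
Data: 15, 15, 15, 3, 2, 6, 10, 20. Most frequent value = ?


Frequencies: 2:1, 3:1, 6:1, 10:1, 15:3, 20:1
Max frequency = 3
Mode = 15

Mode = 15


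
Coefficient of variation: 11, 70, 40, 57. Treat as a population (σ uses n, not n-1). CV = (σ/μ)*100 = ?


Mean = 44.5000
SD = 22.0737
CV = (22.0737/44.5000)*100 = 49.6039%

CV = 49.6039%


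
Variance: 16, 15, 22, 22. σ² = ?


Mean = 18.7500
Squared deviations: 7.5625, 14.0625, 10.5625, 10.5625
Sum = 42.7500
Variance = 42.7500/4 = 10.6875

Variance = 10.6875


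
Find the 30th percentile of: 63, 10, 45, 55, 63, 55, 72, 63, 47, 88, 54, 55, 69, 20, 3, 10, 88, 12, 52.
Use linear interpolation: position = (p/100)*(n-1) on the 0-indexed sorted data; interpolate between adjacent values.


Sorted: 3, 10, 10, 12, 20, 45, 47, 52, 54, 55, 55, 55, 63, 63, 63, 69, 72, 88, 88
n = 19
Index = 30/100 * 18 = 5.4000
Lower = data[5] = 45, Upper = data[6] = 47
P30 = 45 + 0.4000*(2) = 45.8000

P30 = 45.8000


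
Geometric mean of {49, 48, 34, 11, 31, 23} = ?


Product = 49 × 48 × 34 × 11 × 31 × 23 = 627189024
GM = 627189024^(1/6) = 29.2572

GM = 29.2572


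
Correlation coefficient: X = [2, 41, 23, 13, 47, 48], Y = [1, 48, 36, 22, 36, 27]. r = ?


Mean X = 29.0000, Mean Y = 28.3333
SD X = 17.559423, SD Y = 14.681810
Cov = 190.333333
r = 190.333333/(17.559423*14.681810) = 0.7383

r = 0.7383


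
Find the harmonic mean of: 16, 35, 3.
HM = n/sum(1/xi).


Sum of reciprocals = 1/16 + 1/35 + 1/3 = 0.424405
HM = 3/0.424405 = 7.0687

HM = 7.0687


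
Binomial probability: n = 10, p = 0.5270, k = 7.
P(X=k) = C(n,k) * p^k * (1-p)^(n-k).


C(10,7) = 120
p^7 = 0.011289
(1-p)^3 = 0.105824
P = 120 * 0.011289 * 0.105824 = 0.1434

P(X=7) = 0.1434


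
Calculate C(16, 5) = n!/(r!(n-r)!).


C(16,5) = 16!/(5! × 11!)
= 20922789888000/(120 × 39916800)
= 4368

C(16,5) = 4368


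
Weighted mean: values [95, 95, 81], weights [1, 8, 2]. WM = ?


Numerator = 95*1 + 95*8 + 81*2 = 1017
Denominator = 1 + 8 + 2 = 11
WM = 1017/11 = 92.4545

WM = 92.4545


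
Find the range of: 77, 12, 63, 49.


Max = 77, Min = 12
Range = 77 - 12 = 65

Range = 65


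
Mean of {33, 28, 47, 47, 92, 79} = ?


Sum = 33 + 28 + 47 + 47 + 92 + 79 = 326
n = 6
Mean = 326/6 = 54.3333

Mean = 54.3333


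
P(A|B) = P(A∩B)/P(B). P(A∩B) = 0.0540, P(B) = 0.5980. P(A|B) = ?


P(A|B) = 0.0540/0.5980 = 0.0903

P(A|B) = 0.0903


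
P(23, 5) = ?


P(23,5) = 23!/18!
= 25852016738884976640000/6402373705728000
= 4037880

P(23,5) = 4037880


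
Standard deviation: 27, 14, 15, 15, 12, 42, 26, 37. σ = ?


Mean = 23.5000
Variance = 113.7500
SD = sqrt(113.7500) = 10.6654

SD = 10.6654


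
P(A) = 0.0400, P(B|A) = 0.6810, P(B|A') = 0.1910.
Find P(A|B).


P(B) = P(B|A)*P(A) + P(B|A')*P(A')
= 0.6810*0.0400 + 0.1910*0.9600
= 0.027240 + 0.183360 = 0.210600
P(A|B) = 0.027240/0.210600 = 0.1293

P(A|B) = 0.1293


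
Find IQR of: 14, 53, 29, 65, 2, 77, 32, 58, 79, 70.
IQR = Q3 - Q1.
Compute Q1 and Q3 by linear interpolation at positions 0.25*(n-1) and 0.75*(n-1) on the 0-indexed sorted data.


Sorted: 2, 14, 29, 32, 53, 58, 65, 70, 77, 79
Q1 (25th %ile) = 29.7500
Q3 (75th %ile) = 68.7500
IQR = 68.7500 - 29.7500 = 39.0000

IQR = 39.0000


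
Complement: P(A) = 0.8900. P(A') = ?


P(not A) = 1 - 0.8900 = 0.1100

P(not A) = 0.1100


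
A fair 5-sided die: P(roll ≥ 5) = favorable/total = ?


Favorable outcomes (roll ≥ 5): 1
Total outcomes = 5
P = 1/5 = 0.2000

P = 0.2000


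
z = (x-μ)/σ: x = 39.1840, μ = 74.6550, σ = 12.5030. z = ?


z = (39.1840 - 74.6550)/12.5030
= -35.4710/12.5030
= -2.8370

z = -2.8370


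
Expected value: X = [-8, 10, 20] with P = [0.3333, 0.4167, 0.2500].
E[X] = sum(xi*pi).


E[X] = -8*0.3333 + 10*0.4167 + 20*0.2500
= -2.6664 + 4.1670 + 5.0000
= 6.5006

E[X] = 6.5006


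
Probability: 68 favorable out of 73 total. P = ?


P = 68/73 = 0.9315

P = 0.9315


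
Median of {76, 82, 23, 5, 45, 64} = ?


Sorted: 5, 23, 45, 64, 76, 82
n = 6 (even)
Middle values: 45 and 64
Median = (45+64)/2 = 54.5000

Median = 54.5000


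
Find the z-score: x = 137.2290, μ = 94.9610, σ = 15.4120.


z = (137.2290 - 94.9610)/15.4120
= 42.2680/15.4120
= 2.7425

z = 2.7425


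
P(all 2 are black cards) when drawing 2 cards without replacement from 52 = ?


P(all black cards) = (26/52) × (25/51)
= 0.2451

P = 0.2451


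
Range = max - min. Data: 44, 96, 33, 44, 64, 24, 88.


Max = 96, Min = 24
Range = 96 - 24 = 72

Range = 72


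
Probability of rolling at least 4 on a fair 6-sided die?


Favorable outcomes (roll ≥ 4): 3
Total outcomes = 6
P = 3/6 = 0.5000

P = 0.5000


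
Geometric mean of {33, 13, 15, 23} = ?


Product = 33 × 13 × 15 × 23 = 148005
GM = 148005^(1/4) = 19.6141

GM = 19.6141


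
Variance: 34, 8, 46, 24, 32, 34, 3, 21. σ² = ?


Mean = 25.2500
Squared deviations: 76.5625, 297.5625, 430.5625, 1.5625, 45.5625, 76.5625, 495.0625, 18.0625
Sum = 1441.5000
Variance = 1441.5000/8 = 180.1875

Variance = 180.1875


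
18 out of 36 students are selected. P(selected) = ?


P = 18/36 = 0.5000

P = 0.5000


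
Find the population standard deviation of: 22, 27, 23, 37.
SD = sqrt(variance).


Mean = 27.2500
Variance = 35.1875
SD = sqrt(35.1875) = 5.9319

SD = 5.9319


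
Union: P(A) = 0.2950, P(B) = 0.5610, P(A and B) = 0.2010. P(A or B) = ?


P(A∪B) = 0.2950 + 0.5610 - 0.2010
= 0.8560 - 0.2010
= 0.6550

P(A∪B) = 0.6550


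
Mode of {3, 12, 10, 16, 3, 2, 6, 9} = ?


Frequencies: 2:1, 3:2, 6:1, 9:1, 10:1, 12:1, 16:1
Max frequency = 2
Mode = 3

Mode = 3


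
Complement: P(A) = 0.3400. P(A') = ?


P(not A) = 1 - 0.3400 = 0.6600

P(not A) = 0.6600


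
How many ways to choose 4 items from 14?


C(14,4) = 14!/(4! × 10!)
= 87178291200/(24 × 3628800)
= 1001

C(14,4) = 1001


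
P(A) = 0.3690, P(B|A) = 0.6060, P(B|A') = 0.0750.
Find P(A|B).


P(B) = P(B|A)*P(A) + P(B|A')*P(A')
= 0.6060*0.3690 + 0.0750*0.6310
= 0.223614 + 0.047325 = 0.270939
P(A|B) = 0.223614/0.270939 = 0.8253

P(A|B) = 0.8253


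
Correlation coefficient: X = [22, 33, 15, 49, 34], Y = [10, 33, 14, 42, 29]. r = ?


Mean X = 30.6000, Mean Y = 25.6000
SD X = 11.603448, SD Y = 11.943199
Cov = 129.240000
r = 129.240000/(11.603448*11.943199) = 0.9326

r = 0.9326


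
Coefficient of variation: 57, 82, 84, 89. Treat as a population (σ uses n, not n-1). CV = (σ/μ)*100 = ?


Mean = 78.0000
SD = 12.3895
CV = (12.3895/78.0000)*100 = 15.8840%

CV = 15.8840%


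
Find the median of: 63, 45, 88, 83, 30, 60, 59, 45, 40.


Sorted: 30, 40, 45, 45, 59, 60, 63, 83, 88
n = 9 (odd)
Middle value = 59

Median = 59


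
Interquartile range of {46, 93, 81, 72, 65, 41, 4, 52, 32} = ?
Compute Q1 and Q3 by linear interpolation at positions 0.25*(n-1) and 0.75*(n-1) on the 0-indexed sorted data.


Sorted: 4, 32, 41, 46, 52, 65, 72, 81, 93
Q1 (25th %ile) = 41.0000
Q3 (75th %ile) = 72.0000
IQR = 72.0000 - 41.0000 = 31.0000

IQR = 31.0000


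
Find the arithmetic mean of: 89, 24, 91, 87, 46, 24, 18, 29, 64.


Sum = 89 + 24 + 91 + 87 + 46 + 24 + 18 + 29 + 64 = 472
n = 9
Mean = 472/9 = 52.4444

Mean = 52.4444


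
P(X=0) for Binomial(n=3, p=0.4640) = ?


C(3,0) = 1
p^0 = 1.000000
(1-p)^3 = 0.153991
P = 1 * 1.000000 * 0.153991 = 0.1540

P(X=0) = 0.1540


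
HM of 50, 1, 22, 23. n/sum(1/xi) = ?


Sum of reciprocals = 1/50 + 1/1 + 1/22 + 1/23 = 1.108933
HM = 4/1.108933 = 3.6071

HM = 3.6071


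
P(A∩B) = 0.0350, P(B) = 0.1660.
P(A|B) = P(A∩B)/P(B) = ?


P(A|B) = 0.0350/0.1660 = 0.2108

P(A|B) = 0.2108


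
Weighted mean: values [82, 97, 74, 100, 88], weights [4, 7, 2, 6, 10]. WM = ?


Numerator = 82*4 + 97*7 + 74*2 + 100*6 + 88*10 = 2635
Denominator = 4 + 7 + 2 + 6 + 10 = 29
WM = 2635/29 = 90.8621

WM = 90.8621


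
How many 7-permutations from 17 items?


P(17,7) = 17!/10!
= 355687428096000/3628800
= 98017920

P(17,7) = 98017920


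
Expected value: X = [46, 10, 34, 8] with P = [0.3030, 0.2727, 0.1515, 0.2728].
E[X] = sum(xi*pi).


E[X] = 46*0.3030 + 10*0.2727 + 34*0.1515 + 8*0.2728
= 13.9380 + 2.7270 + 5.1510 + 2.1824
= 23.9984

E[X] = 23.9984


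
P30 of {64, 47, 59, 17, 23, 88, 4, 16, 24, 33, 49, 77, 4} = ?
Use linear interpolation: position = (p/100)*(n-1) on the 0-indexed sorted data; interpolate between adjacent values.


Sorted: 4, 4, 16, 17, 23, 24, 33, 47, 49, 59, 64, 77, 88
n = 13
Index = 30/100 * 12 = 3.6000
Lower = data[3] = 17, Upper = data[4] = 23
P30 = 17 + 0.6000*(6) = 20.6000

P30 = 20.6000


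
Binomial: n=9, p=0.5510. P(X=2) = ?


C(9,2) = 36
p^2 = 0.303601
(1-p)^7 = 0.003679
P = 36 * 0.303601 * 0.003679 = 0.0402

P(X=2) = 0.0402


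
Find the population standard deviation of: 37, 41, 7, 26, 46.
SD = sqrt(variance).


Mean = 31.4000
Variance = 192.2400
SD = sqrt(192.2400) = 13.8651

SD = 13.8651


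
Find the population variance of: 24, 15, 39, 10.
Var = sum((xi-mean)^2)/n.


Mean = 22.0000
Squared deviations: 4.0000, 49.0000, 289.0000, 144.0000
Sum = 486.0000
Variance = 486.0000/4 = 121.5000

Variance = 121.5000


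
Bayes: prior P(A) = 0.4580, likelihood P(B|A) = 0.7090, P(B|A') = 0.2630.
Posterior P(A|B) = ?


P(B) = P(B|A)*P(A) + P(B|A')*P(A')
= 0.7090*0.4580 + 0.2630*0.5420
= 0.324722 + 0.142546 = 0.467268
P(A|B) = 0.324722/0.467268 = 0.6949

P(A|B) = 0.6949


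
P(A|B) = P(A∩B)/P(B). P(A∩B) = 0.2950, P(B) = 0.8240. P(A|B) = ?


P(A|B) = 0.2950/0.8240 = 0.3580

P(A|B) = 0.3580


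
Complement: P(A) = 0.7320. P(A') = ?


P(not A) = 1 - 0.7320 = 0.2680

P(not A) = 0.2680


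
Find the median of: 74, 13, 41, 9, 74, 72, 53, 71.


Sorted: 9, 13, 41, 53, 71, 72, 74, 74
n = 8 (even)
Middle values: 53 and 71
Median = (53+71)/2 = 62.0000

Median = 62.0000


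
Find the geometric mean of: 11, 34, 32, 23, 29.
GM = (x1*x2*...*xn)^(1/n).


Product = 11 × 34 × 32 × 23 × 29 = 7982656
GM = 7982656^(1/5) = 24.0121

GM = 24.0121


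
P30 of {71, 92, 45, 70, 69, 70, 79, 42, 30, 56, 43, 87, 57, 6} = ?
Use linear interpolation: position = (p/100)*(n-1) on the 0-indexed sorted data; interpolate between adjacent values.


Sorted: 6, 30, 42, 43, 45, 56, 57, 69, 70, 70, 71, 79, 87, 92
n = 14
Index = 30/100 * 13 = 3.9000
Lower = data[3] = 43, Upper = data[4] = 45
P30 = 43 + 0.9000*(2) = 44.8000

P30 = 44.8000


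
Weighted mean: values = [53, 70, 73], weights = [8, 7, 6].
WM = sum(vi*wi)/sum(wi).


Numerator = 53*8 + 70*7 + 73*6 = 1352
Denominator = 8 + 7 + 6 = 21
WM = 1352/21 = 64.3810

WM = 64.3810


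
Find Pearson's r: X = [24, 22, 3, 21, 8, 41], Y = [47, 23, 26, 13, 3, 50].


Mean X = 19.8333, Mean Y = 27.0000
SD X = 12.212243, SD Y = 16.921387
Cov = 141.000000
r = 141.000000/(12.212243*16.921387) = 0.6823

r = 0.6823


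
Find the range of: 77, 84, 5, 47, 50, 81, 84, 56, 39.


Max = 84, Min = 5
Range = 84 - 5 = 79

Range = 79


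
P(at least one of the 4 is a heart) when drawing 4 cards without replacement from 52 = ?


P(at least one) = 1 - P(none)
P(none) = (39/52) × (38/51) × (37/50) × (36/49) = 0.303818
P(at least one) = 1 - 0.303818 = 0.6962

P = 0.6962


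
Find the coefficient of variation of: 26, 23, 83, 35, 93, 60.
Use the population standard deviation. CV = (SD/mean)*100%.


Mean = 53.3333
SD = 27.3902
CV = (27.3902/53.3333)*100 = 51.3566%

CV = 51.3566%


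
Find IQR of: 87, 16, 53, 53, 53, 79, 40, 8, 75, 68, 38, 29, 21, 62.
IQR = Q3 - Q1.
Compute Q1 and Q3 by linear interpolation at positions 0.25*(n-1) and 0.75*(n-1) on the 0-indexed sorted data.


Sorted: 8, 16, 21, 29, 38, 40, 53, 53, 53, 62, 68, 75, 79, 87
Q1 (25th %ile) = 31.2500
Q3 (75th %ile) = 66.5000
IQR = 66.5000 - 31.2500 = 35.2500

IQR = 35.2500


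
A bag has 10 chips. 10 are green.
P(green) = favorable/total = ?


P = 10/10 = 1.0000

P = 1.0000


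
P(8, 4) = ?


P(8,4) = 8!/4!
= 40320/24
= 1680

P(8,4) = 1680


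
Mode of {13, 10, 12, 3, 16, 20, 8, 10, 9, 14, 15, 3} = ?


Frequencies: 3:2, 8:1, 9:1, 10:2, 12:1, 13:1, 14:1, 15:1, 16:1, 20:1
Max frequency = 2
Mode = 3, 10

Mode = 3, 10


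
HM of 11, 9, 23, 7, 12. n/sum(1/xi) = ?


Sum of reciprocals = 1/11 + 1/9 + 1/23 + 1/7 + 1/12 = 0.471689
HM = 5/0.471689 = 10.6002

HM = 10.6002


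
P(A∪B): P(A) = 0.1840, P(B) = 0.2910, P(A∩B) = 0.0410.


P(A∪B) = 0.1840 + 0.2910 - 0.0410
= 0.4750 - 0.0410
= 0.4340

P(A∪B) = 0.4340


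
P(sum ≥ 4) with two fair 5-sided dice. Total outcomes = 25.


Total outcomes = 5×5 = 25
Favorable (sum ≥ 4): 22
P = 22/25 = 0.8800

P = 0.8800


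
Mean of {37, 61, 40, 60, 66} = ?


Sum = 37 + 61 + 40 + 60 + 66 = 264
n = 5
Mean = 264/5 = 52.8000

Mean = 52.8000


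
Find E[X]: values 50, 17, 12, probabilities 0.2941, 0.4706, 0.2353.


E[X] = 50*0.2941 + 17*0.4706 + 12*0.2353
= 14.7050 + 8.0002 + 2.8236
= 25.5288

E[X] = 25.5288


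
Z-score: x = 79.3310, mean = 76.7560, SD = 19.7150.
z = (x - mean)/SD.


z = (79.3310 - 76.7560)/19.7150
= 2.5750/19.7150
= 0.1306

z = 0.1306


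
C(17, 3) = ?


C(17,3) = 17!/(3! × 14!)
= 355687428096000/(6 × 87178291200)
= 680

C(17,3) = 680


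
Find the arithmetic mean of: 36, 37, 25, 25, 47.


Sum = 36 + 37 + 25 + 25 + 47 = 170
n = 5
Mean = 170/5 = 34.0000

Mean = 34.0000


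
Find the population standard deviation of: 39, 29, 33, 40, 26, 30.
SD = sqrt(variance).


Mean = 32.8333
Variance = 26.4722
SD = sqrt(26.4722) = 5.1451

SD = 5.1451


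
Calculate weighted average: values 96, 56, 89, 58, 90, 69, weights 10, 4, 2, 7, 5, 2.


Numerator = 96*10 + 56*4 + 89*2 + 58*7 + 90*5 + 69*2 = 2356
Denominator = 10 + 4 + 2 + 7 + 5 + 2 = 30
WM = 2356/30 = 78.5333

WM = 78.5333


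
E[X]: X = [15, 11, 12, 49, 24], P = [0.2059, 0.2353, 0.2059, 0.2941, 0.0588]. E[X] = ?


E[X] = 15*0.2059 + 11*0.2353 + 12*0.2059 + 49*0.2941 + 24*0.0588
= 3.0885 + 2.5883 + 2.4708 + 14.4109 + 1.4112
= 23.9697

E[X] = 23.9697


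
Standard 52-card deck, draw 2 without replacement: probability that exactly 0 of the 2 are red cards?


Hypergeometric: P(X=0) = C(26,0)·C(26,2) / C(52,2)
= 1 × 325 / 1326
= 325/1326 = 0.2451

P = 0.2451


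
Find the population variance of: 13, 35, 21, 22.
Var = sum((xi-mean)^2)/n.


Mean = 22.7500
Squared deviations: 95.0625, 150.0625, 3.0625, 0.5625
Sum = 248.7500
Variance = 248.7500/4 = 62.1875

Variance = 62.1875


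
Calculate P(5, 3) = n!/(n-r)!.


P(5,3) = 5!/2!
= 120/2
= 60

P(5,3) = 60


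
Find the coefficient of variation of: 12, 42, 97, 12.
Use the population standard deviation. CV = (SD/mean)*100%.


Mean = 40.7500
SD = 34.7086
CV = (34.7086/40.7500)*100 = 85.1745%

CV = 85.1745%


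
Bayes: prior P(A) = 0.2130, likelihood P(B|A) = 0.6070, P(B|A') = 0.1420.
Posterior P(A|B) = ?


P(B) = P(B|A)*P(A) + P(B|A')*P(A')
= 0.6070*0.2130 + 0.1420*0.7870
= 0.129291 + 0.111754 = 0.241045
P(A|B) = 0.129291/0.241045 = 0.5364

P(A|B) = 0.5364


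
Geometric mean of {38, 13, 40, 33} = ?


Product = 38 × 13 × 40 × 33 = 652080
GM = 652080^(1/4) = 28.4168

GM = 28.4168


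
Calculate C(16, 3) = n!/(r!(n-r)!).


C(16,3) = 16!/(3! × 13!)
= 20922789888000/(6 × 6227020800)
= 560

C(16,3) = 560


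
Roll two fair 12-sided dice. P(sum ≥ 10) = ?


Total outcomes = 12×12 = 144
Favorable (sum ≥ 10): 108
P = 108/144 = 0.7500

P = 0.7500


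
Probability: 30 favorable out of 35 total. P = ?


P = 30/35 = 0.8571

P = 0.8571


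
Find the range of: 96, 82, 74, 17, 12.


Max = 96, Min = 12
Range = 96 - 12 = 84

Range = 84


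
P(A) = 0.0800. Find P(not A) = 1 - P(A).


P(not A) = 1 - 0.0800 = 0.9200

P(not A) = 0.9200


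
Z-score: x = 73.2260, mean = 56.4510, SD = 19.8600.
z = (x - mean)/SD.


z = (73.2260 - 56.4510)/19.8600
= 16.7750/19.8600
= 0.8447

z = 0.8447


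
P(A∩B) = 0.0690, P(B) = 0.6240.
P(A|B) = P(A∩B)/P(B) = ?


P(A|B) = 0.0690/0.6240 = 0.1106

P(A|B) = 0.1106


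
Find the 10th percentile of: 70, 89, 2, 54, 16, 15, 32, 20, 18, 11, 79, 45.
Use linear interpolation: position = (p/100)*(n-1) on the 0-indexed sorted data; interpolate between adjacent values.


Sorted: 2, 11, 15, 16, 18, 20, 32, 45, 54, 70, 79, 89
n = 12
Index = 10/100 * 11 = 1.1000
Lower = data[1] = 11, Upper = data[2] = 15
P10 = 11 + 0.1000*(4) = 11.4000

P10 = 11.4000


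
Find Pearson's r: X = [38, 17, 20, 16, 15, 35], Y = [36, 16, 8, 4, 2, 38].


Mean X = 23.5000, Mean Y = 17.3333
SD X = 9.358597, SD Y = 14.590712
Cov = 130.000000
r = 130.000000/(9.358597*14.590712) = 0.9520

r = 0.9520


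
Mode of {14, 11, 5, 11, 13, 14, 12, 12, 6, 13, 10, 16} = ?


Frequencies: 5:1, 6:1, 10:1, 11:2, 12:2, 13:2, 14:2, 16:1
Max frequency = 2
Mode = 11, 12, 13, 14

Mode = 11, 12, 13, 14


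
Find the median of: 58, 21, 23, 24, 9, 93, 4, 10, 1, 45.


Sorted: 1, 4, 9, 10, 21, 23, 24, 45, 58, 93
n = 10 (even)
Middle values: 21 and 23
Median = (21+23)/2 = 22.0000

Median = 22.0000


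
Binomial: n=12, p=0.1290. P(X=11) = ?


C(12,11) = 12
p^11 = 1.646216e-10
(1-p)^1 = 0.871000
P = 12 * 1.646216e-10 * 0.871000 = 1.7206e-09

P(X=11) = 1.7206e-09


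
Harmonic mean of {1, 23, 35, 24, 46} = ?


Sum of reciprocals = 1/1 + 1/23 + 1/35 + 1/24 + 1/46 = 1.135455
HM = 5/1.135455 = 4.4035

HM = 4.4035


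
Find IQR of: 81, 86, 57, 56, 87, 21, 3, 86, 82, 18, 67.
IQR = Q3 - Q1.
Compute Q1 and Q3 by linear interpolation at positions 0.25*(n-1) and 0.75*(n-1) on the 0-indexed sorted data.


Sorted: 3, 18, 21, 56, 57, 67, 81, 82, 86, 86, 87
Q1 (25th %ile) = 38.5000
Q3 (75th %ile) = 84.0000
IQR = 84.0000 - 38.5000 = 45.5000

IQR = 45.5000


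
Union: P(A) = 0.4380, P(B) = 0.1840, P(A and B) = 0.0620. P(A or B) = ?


P(A∪B) = 0.4380 + 0.1840 - 0.0620
= 0.6220 - 0.0620
= 0.5600

P(A∪B) = 0.5600


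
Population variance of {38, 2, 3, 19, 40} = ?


Mean = 20.4000
Squared deviations: 309.7600, 338.5600, 302.7600, 1.9600, 384.1600
Sum = 1337.2000
Variance = 1337.2000/5 = 267.4400

Variance = 267.4400


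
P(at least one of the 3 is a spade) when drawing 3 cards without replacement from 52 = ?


P(at least one) = 1 - P(none)
P(none) = (39/52) × (38/51) × (37/50) = 0.413529
P(at least one) = 1 - 0.413529 = 0.5865

P = 0.5865


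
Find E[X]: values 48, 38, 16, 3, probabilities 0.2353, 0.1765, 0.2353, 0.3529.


E[X] = 48*0.2353 + 38*0.1765 + 16*0.2353 + 3*0.3529
= 11.2944 + 6.7070 + 3.7648 + 1.0587
= 22.8249

E[X] = 22.8249


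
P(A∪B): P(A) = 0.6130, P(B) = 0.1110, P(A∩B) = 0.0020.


P(A∪B) = 0.6130 + 0.1110 - 0.0020
= 0.7240 - 0.0020
= 0.7220

P(A∪B) = 0.7220


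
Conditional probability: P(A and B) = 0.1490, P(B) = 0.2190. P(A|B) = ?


P(A|B) = 0.1490/0.2190 = 0.6804

P(A|B) = 0.6804


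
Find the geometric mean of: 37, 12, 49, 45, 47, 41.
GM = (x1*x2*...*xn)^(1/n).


Product = 37 × 12 × 49 × 45 × 47 × 41 = 1886571540
GM = 1886571540^(1/6) = 35.1516

GM = 35.1516


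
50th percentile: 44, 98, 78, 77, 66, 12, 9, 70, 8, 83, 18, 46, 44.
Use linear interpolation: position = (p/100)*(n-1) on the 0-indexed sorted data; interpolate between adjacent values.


Sorted: 8, 9, 12, 18, 44, 44, 46, 66, 70, 77, 78, 83, 98
n = 13
Index = 50/100 * 12 = 6.0000
Lower = data[6] = 46, Upper = data[7] = 66
P50 = 46 + 0*(20) = 46.0000

P50 = 46.0000


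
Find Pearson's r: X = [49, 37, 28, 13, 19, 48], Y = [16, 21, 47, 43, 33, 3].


Mean X = 32.3333, Mean Y = 27.1667
SD X = 13.634108, SD Y = 15.410134
Cov = -177.222222
r = -177.222222/(13.634108*15.410134) = -0.8435

r = -0.8435


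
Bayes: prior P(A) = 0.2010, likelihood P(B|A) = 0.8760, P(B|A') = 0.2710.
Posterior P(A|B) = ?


P(B) = P(B|A)*P(A) + P(B|A')*P(A')
= 0.8760*0.2010 + 0.2710*0.7990
= 0.176076 + 0.216529 = 0.392605
P(A|B) = 0.176076/0.392605 = 0.4485

P(A|B) = 0.4485


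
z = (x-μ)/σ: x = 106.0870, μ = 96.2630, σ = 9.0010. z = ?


z = (106.0870 - 96.2630)/9.0010
= 9.8240/9.0010
= 1.0914

z = 1.0914


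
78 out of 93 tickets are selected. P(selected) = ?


P = 78/93 = 0.8387

P = 0.8387


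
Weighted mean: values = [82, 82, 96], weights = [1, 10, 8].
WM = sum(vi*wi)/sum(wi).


Numerator = 82*1 + 82*10 + 96*8 = 1670
Denominator = 1 + 10 + 8 = 19
WM = 1670/19 = 87.8947

WM = 87.8947


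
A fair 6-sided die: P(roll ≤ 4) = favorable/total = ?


Favorable outcomes (roll ≤ 4): 4
Total outcomes = 6
P = 4/6 = 0.6667

P = 0.6667


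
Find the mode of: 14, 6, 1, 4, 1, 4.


Frequencies: 1:2, 4:2, 6:1, 14:1
Max frequency = 2
Mode = 1, 4

Mode = 1, 4


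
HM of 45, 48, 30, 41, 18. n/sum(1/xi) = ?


Sum of reciprocals = 1/45 + 1/48 + 1/30 + 1/41 + 1/18 = 0.156335
HM = 5/0.156335 = 31.9827

HM = 31.9827


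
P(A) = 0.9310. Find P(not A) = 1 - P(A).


P(not A) = 1 - 0.9310 = 0.0690

P(not A) = 0.0690


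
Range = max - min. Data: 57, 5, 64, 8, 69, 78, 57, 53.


Max = 78, Min = 5
Range = 78 - 5 = 73

Range = 73


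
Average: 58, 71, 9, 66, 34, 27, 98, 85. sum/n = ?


Sum = 58 + 71 + 9 + 66 + 34 + 27 + 98 + 85 = 448
n = 8
Mean = 448/8 = 56.0000

Mean = 56.0000


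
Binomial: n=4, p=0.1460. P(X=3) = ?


C(4,3) = 4
p^3 = 0.003112
(1-p)^1 = 0.854000
P = 4 * 0.003112 * 0.854000 = 0.0106

P(X=3) = 0.0106


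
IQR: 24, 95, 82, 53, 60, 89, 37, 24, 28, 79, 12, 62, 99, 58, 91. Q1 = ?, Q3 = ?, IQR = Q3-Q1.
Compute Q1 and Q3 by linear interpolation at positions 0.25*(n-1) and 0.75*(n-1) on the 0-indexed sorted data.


Sorted: 12, 24, 24, 28, 37, 53, 58, 60, 62, 79, 82, 89, 91, 95, 99
Q1 (25th %ile) = 32.5000
Q3 (75th %ile) = 85.5000
IQR = 85.5000 - 32.5000 = 53.0000

IQR = 53.0000


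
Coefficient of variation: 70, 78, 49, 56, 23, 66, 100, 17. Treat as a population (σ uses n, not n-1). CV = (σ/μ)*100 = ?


Mean = 57.3750
SD = 25.8841
CV = (25.8841/57.3750)*100 = 45.1138%

CV = 45.1138%


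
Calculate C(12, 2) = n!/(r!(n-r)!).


C(12,2) = 12!/(2! × 10!)
= 479001600/(2 × 3628800)
= 66

C(12,2) = 66


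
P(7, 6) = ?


P(7,6) = 7!/1!
= 5040/1
= 5040

P(7,6) = 5040


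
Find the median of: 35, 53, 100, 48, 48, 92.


Sorted: 35, 48, 48, 53, 92, 100
n = 6 (even)
Middle values: 48 and 53
Median = (48+53)/2 = 50.5000

Median = 50.5000


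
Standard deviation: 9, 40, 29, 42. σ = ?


Mean = 30.0000
Variance = 171.5000
SD = sqrt(171.5000) = 13.0958

SD = 13.0958


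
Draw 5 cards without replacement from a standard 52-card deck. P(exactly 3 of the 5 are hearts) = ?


Hypergeometric: P(X=3) = C(13,3)·C(39,2) / C(52,5)
= 286 × 741 / 2598960
= 211926/2598960 = 0.0815

P = 0.0815


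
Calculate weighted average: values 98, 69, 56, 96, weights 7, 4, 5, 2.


Numerator = 98*7 + 69*4 + 56*5 + 96*2 = 1434
Denominator = 7 + 4 + 5 + 2 = 18
WM = 1434/18 = 79.6667

WM = 79.6667


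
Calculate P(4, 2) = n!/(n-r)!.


P(4,2) = 4!/2!
= 24/2
= 12

P(4,2) = 12


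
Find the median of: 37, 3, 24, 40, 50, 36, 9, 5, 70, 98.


Sorted: 3, 5, 9, 24, 36, 37, 40, 50, 70, 98
n = 10 (even)
Middle values: 36 and 37
Median = (36+37)/2 = 36.5000

Median = 36.5000


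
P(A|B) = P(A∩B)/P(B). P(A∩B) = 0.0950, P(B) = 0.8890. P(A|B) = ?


P(A|B) = 0.0950/0.8890 = 0.1069

P(A|B) = 0.1069


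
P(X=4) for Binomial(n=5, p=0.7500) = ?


C(5,4) = 5
p^4 = 0.316406
(1-p)^1 = 0.250000
P = 5 * 0.316406 * 0.250000 = 0.3955

P(X=4) = 0.3955


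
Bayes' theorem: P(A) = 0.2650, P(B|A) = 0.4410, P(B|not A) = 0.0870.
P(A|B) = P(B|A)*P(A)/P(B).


P(B) = P(B|A)*P(A) + P(B|A')*P(A')
= 0.4410*0.2650 + 0.0870*0.7350
= 0.116865 + 0.063945 = 0.180810
P(A|B) = 0.116865/0.180810 = 0.6463

P(A|B) = 0.6463


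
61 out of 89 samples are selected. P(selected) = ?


P = 61/89 = 0.6854

P = 0.6854


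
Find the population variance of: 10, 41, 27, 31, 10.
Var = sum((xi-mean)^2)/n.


Mean = 23.8000
Squared deviations: 190.4400, 295.8400, 10.2400, 51.8400, 190.4400
Sum = 738.8000
Variance = 738.8000/5 = 147.7600

Variance = 147.7600


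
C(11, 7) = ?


C(11,7) = 11!/(7! × 4!)
= 39916800/(5040 × 24)
= 330

C(11,7) = 330


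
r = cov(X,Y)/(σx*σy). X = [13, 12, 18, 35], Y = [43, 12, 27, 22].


Mean X = 19.5000, Mean Y = 26.0000
SD X = 9.233093, SD Y = 11.202678
Cov = -17.250000
r = -17.250000/(9.233093*11.202678) = -0.1668

r = -0.1668


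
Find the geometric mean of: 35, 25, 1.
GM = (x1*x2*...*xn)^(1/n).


Product = 35 × 25 × 1 = 875
GM = 875^(1/3) = 9.5647

GM = 9.5647


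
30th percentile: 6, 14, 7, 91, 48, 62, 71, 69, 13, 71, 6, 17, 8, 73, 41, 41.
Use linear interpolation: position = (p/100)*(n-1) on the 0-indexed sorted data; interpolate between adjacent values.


Sorted: 6, 6, 7, 8, 13, 14, 17, 41, 41, 48, 62, 69, 71, 71, 73, 91
n = 16
Index = 30/100 * 15 = 4.5000
Lower = data[4] = 13, Upper = data[5] = 14
P30 = 13 + 0.5000*(1) = 13.5000

P30 = 13.5000


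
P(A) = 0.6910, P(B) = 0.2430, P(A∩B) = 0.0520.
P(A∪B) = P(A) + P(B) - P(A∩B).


P(A∪B) = 0.6910 + 0.2430 - 0.0520
= 0.9340 - 0.0520
= 0.8820

P(A∪B) = 0.8820


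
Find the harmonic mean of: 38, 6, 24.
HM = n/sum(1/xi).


Sum of reciprocals = 1/38 + 1/6 + 1/24 = 0.234649
HM = 3/0.234649 = 12.7850

HM = 12.7850


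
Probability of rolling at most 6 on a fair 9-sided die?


Favorable outcomes (roll ≤ 6): 6
Total outcomes = 9
P = 6/9 = 0.6667

P = 0.6667


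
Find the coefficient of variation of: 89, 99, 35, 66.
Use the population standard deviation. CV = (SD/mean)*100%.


Mean = 72.2500
SD = 24.6107
CV = (24.6107/72.2500)*100 = 34.0633%

CV = 34.0633%


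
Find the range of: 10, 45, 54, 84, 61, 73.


Max = 84, Min = 10
Range = 84 - 10 = 74

Range = 74


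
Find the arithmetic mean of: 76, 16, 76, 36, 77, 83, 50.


Sum = 76 + 16 + 76 + 36 + 77 + 83 + 50 = 414
n = 7
Mean = 414/7 = 59.1429

Mean = 59.1429


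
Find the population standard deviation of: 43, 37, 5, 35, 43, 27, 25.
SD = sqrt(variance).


Mean = 30.7143
Variance = 152.4898
SD = sqrt(152.4898) = 12.3487

SD = 12.3487


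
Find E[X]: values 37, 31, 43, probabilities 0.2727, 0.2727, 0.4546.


E[X] = 37*0.2727 + 31*0.2727 + 43*0.4546
= 10.0899 + 8.4537 + 19.5478
= 38.0914

E[X] = 38.0914


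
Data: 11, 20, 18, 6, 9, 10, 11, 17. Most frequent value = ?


Frequencies: 6:1, 9:1, 10:1, 11:2, 17:1, 18:1, 20:1
Max frequency = 2
Mode = 11

Mode = 11


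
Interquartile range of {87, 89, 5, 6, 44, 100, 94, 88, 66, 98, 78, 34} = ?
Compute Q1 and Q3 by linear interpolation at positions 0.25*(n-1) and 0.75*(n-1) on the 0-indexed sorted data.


Sorted: 5, 6, 34, 44, 66, 78, 87, 88, 89, 94, 98, 100
Q1 (25th %ile) = 41.5000
Q3 (75th %ile) = 90.2500
IQR = 90.2500 - 41.5000 = 48.7500

IQR = 48.7500


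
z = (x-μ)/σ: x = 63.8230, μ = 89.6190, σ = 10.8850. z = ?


z = (63.8230 - 89.6190)/10.8850
= -25.7960/10.8850
= -2.3699

z = -2.3699


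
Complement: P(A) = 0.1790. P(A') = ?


P(not A) = 1 - 0.1790 = 0.8210

P(not A) = 0.8210


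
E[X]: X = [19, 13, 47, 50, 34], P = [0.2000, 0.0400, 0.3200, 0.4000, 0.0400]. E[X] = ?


E[X] = 19*0.2000 + 13*0.0400 + 47*0.3200 + 50*0.4000 + 34*0.0400
= 3.8000 + 0.5200 + 15.0400 + 20.0000 + 1.3600
= 40.7200

E[X] = 40.7200


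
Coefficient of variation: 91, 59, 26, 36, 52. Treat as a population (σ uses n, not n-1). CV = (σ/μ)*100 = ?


Mean = 52.8000
SD = 22.3553
CV = (22.3553/52.8000)*100 = 42.3396%

CV = 42.3396%


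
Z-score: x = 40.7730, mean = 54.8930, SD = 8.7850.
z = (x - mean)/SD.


z = (40.7730 - 54.8930)/8.7850
= -14.1200/8.7850
= -1.6073

z = -1.6073


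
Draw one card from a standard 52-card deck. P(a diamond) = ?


13 diamonds in 52 cards
P = 13/52 = 0.2500

P = 0.2500


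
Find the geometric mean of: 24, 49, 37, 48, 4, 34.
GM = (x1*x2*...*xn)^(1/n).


Product = 24 × 49 × 37 × 48 × 4 × 34 = 284046336
GM = 284046336^(1/6) = 25.6388

GM = 25.6388


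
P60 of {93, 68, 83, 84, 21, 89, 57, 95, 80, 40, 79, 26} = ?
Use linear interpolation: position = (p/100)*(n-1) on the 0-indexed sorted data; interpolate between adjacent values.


Sorted: 21, 26, 40, 57, 68, 79, 80, 83, 84, 89, 93, 95
n = 12
Index = 60/100 * 11 = 6.6000
Lower = data[6] = 80, Upper = data[7] = 83
P60 = 80 + 0.6000*(3) = 81.8000

P60 = 81.8000


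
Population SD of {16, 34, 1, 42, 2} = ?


Mean = 19.0000
Variance = 275.2000
SD = sqrt(275.2000) = 16.5892

SD = 16.5892


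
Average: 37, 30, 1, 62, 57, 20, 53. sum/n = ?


Sum = 37 + 30 + 1 + 62 + 57 + 20 + 53 = 260
n = 7
Mean = 260/7 = 37.1429

Mean = 37.1429


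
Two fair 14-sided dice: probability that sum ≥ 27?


Total outcomes = 14×14 = 196
Favorable (sum ≥ 27): 3
P = 3/196 = 0.0153

P = 0.0153


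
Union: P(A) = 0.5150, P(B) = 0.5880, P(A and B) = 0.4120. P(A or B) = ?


P(A∪B) = 0.5150 + 0.5880 - 0.4120
= 1.1030 - 0.4120
= 0.6910

P(A∪B) = 0.6910


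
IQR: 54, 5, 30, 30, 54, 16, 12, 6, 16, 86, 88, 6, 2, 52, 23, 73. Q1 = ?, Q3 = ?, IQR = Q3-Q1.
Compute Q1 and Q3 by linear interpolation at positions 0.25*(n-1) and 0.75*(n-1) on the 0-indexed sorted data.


Sorted: 2, 5, 6, 6, 12, 16, 16, 23, 30, 30, 52, 54, 54, 73, 86, 88
Q1 (25th %ile) = 10.5000
Q3 (75th %ile) = 54.0000
IQR = 54.0000 - 10.5000 = 43.5000

IQR = 43.5000


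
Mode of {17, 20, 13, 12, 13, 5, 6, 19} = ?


Frequencies: 5:1, 6:1, 12:1, 13:2, 17:1, 19:1, 20:1
Max frequency = 2
Mode = 13

Mode = 13


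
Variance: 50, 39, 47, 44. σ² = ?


Mean = 45.0000
Squared deviations: 25.0000, 36.0000, 4.0000, 1.0000
Sum = 66.0000
Variance = 66.0000/4 = 16.5000

Variance = 16.5000


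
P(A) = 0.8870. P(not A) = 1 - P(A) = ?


P(not A) = 1 - 0.8870 = 0.1130

P(not A) = 0.1130


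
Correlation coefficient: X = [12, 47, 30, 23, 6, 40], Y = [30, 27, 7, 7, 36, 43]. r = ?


Mean X = 26.3333, Mean Y = 25.0000
SD X = 14.476034, SD Y = 13.674794
Cov = -2.333333
r = -2.333333/(14.476034*13.674794) = -0.0118

r = -0.0118


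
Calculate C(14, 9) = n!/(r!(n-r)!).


C(14,9) = 14!/(9! × 5!)
= 87178291200/(362880 × 120)
= 2002

C(14,9) = 2002


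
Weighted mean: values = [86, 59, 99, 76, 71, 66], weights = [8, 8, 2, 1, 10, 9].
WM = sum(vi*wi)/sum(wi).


Numerator = 86*8 + 59*8 + 99*2 + 76*1 + 71*10 + 66*9 = 2738
Denominator = 8 + 8 + 2 + 1 + 10 + 9 = 38
WM = 2738/38 = 72.0526

WM = 72.0526


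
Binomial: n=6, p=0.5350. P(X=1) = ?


C(6,1) = 6
p^1 = 0.535000
(1-p)^5 = 0.021740
P = 6 * 0.535000 * 0.021740 = 0.0698

P(X=1) = 0.0698


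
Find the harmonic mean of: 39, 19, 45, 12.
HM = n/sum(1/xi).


Sum of reciprocals = 1/39 + 1/19 + 1/45 + 1/12 = 0.183828
HM = 4/0.183828 = 21.7595

HM = 21.7595


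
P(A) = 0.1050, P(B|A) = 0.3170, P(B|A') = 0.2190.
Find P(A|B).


P(B) = P(B|A)*P(A) + P(B|A')*P(A')
= 0.3170*0.1050 + 0.2190*0.8950
= 0.033285 + 0.196005 = 0.229290
P(A|B) = 0.033285/0.229290 = 0.1452

P(A|B) = 0.1452


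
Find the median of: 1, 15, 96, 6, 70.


Sorted: 1, 6, 15, 70, 96
n = 5 (odd)
Middle value = 15

Median = 15


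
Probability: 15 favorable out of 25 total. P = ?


P = 15/25 = 0.6000

P = 0.6000


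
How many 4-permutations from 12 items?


P(12,4) = 12!/8!
= 479001600/40320
= 11880

P(12,4) = 11880


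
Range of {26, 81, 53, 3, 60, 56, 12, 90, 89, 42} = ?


Max = 90, Min = 3
Range = 90 - 3 = 87

Range = 87


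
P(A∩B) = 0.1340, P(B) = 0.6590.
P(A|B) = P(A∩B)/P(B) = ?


P(A|B) = 0.1340/0.6590 = 0.2033

P(A|B) = 0.2033


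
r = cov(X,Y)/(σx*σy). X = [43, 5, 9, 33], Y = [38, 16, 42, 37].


Mean X = 22.5000, Mean Y = 33.2500
SD X = 15.960890, SD Y = 10.133484
Cov = 80.125000
r = 80.125000/(15.960890*10.133484) = 0.4954

r = 0.4954


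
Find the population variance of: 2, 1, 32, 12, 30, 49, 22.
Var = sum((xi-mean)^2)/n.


Mean = 21.1429
Squared deviations: 366.4490, 405.7347, 117.8776, 83.5918, 78.4490, 776.0204, 0.7347
Sum = 1828.8571
Variance = 1828.8571/7 = 261.2653

Variance = 261.2653


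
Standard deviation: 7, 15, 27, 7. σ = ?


Mean = 14.0000
Variance = 67.0000
SD = sqrt(67.0000) = 8.1854

SD = 8.1854


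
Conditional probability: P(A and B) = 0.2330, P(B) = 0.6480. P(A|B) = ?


P(A|B) = 0.2330/0.6480 = 0.3596

P(A|B) = 0.3596


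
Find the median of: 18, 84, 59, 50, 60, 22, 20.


Sorted: 18, 20, 22, 50, 59, 60, 84
n = 7 (odd)
Middle value = 50

Median = 50


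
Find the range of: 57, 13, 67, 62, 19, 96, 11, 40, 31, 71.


Max = 96, Min = 11
Range = 96 - 11 = 85

Range = 85
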